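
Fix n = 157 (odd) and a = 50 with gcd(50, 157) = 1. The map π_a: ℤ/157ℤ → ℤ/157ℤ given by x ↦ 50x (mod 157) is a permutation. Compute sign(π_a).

-1

Orbit of 156 under x↦50x: [156, 107, 12, 129, 13, 22, 1]… (length divides ord_157(50)).
The orbit structure of x ↦ 50x mod 157: 14 orbits of sizes [12, 12, 12, 12, 12, 12, 12, 12, 12, 12, 12, 12, 12, 1].
sign(π) = (−1)^{n − #cycles} = (−1)^{157−14} = (−1)^143 = -1.
Check: (50/157) = -1 by Zolotarev.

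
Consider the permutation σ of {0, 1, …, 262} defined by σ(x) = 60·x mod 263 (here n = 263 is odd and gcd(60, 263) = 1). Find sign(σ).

-1

Start at x=75: 75 → 29 → 162 → 252 → 129 → 113 → 205 → … (one orbit).
The orbit structure of x ↦ 60x mod 263: 2 orbits of sizes [262, 1].
n − c = 263 − 2 = 261; sign = (−1)^261 = -1.
Zolotarev: (60|263) = -1, matching the cycle-count sign.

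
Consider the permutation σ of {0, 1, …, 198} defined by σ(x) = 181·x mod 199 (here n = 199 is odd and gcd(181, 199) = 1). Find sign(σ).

Orbit of 96 under x↦181x: [96, 63, 60, 114, 137, 121, 11]… (length divides ord_199(181)).
The orbit structure of x ↦ 181x mod 199: 10 orbits of sizes [22, 22, 22, 22, 22, 22, 22, 22, 22, 1].
10 cycles on 199: each ℓ→(−1)^(ℓ−1), product (−1)^189 = -1.
The Jacobi symbol (181|199) = -1 (Zolotarev) agrees.

-1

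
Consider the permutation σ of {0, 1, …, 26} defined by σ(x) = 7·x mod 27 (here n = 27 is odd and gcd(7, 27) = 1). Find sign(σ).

+1

Orbit of 22 under x↦7x: [22, 19, 25, 13, 10, 16, 4]… (length divides ord_27(7)).
Decompose π into cycles: lengths [9, 9, 3, 3, 1, 1, 1] (7 cycles, including the fixed point 0).
With 7 cycles on 27 points, sign = (−1)^{27−7} = +1.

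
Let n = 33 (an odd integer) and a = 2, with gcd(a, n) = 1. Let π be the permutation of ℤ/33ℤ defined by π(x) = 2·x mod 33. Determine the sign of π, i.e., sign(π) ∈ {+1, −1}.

Orbit of 4 under x↦2x: [4, 8, 16, 32, 31, 29, 25]… (length divides ord_33(2)).
The orbit structure of x ↦ 2x mod 33: 5 orbits of sizes [10, 10, 10, 2, 1].
5 cycles on 33: each ℓ→(−1)^(ℓ−1), product (−1)^28 = +1.
The Jacobi symbol (2|33) = +1 (Zolotarev) agrees.

+1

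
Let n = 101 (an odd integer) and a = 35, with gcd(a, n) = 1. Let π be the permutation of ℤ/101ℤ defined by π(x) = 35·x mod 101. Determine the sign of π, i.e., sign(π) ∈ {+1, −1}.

Orbit of 71 under x↦35x: [71, 61, 14, 86, 81, 7, 43]… (length divides ord_101(35)).
2 cycles of lengths [100, 1].
sign(π) = (−1)^{n − #cycles} = (−1)^{101−2} = (−1)^99 = -1.
Via Zolotarev, sign(π_{35}) = (35|101) = -1.

-1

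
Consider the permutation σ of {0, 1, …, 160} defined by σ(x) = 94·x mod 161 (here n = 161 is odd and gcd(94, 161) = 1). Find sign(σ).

-1

Trace 82: π^k(82) = [82, 141, 52, 58, 139, 25, 96] for k=0..6.
Decompose π into cycles: lengths [66, 66, 11, 11, 6, 1] (6 cycles, including the fixed point 0).
Σ(ℓ_i−1) = 161−6 = 155; sign = (−1)^155 = -1.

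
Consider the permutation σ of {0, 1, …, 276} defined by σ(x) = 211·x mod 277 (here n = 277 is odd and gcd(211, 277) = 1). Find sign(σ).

+1

Trace 273: π^k(273) = [273, 264, 27, 157, 164, 256, 1] for k=0..6.
13 cycles of lengths [23, 23, 23, 23, 23, 23, 23, 23, 23, 23, 23, 23, 1].
Σ(ℓ_i−1) = 277−13 = 264; sign = (−1)^264 = +1.
Via Zolotarev, sign(π_{211}) = (211|277) = +1.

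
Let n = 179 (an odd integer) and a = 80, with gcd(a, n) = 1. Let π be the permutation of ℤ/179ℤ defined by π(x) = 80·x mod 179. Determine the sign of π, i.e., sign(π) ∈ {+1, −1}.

Trace 161: π^k(161) = [161, 171, 76, 173, 57, 85, 177] for k=0..6.
Decompose π into cycles: lengths [89, 89, 1] (3 cycles, including the fixed point 0).
Σ(ℓ_i−1) = 179−3 = 176; sign = (−1)^176 = +1.
Via Zolotarev, sign(π_{80}) = (80|179) = +1.

+1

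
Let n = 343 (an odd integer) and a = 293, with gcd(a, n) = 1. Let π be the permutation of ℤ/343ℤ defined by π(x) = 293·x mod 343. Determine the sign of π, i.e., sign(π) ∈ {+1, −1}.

-1

Trace 50: π^k(50) = [50, 244, 148, 146, 246, 48, 1] for k=0..6.
Cycle lengths of π_293 on ℤ/343ℤ: [14, 14, 14, 14, 14, 14, 14, 14, 14, 14, 14, 14, 14, 14, 14, 14, 14, 14, 14, 14, 14, 2, 2, 2, 2, 2, 2, 2, 2, 2, 2, 2, 2, 2, 2, 2, 2, 2, 2, 2, 2, 2, 2, 2, 2, 1]; 46 cycles in total.
n − c = 343 − 46 = 297; sign = (−1)^297 = -1.
Check: (293/343) = -1 by Zolotarev.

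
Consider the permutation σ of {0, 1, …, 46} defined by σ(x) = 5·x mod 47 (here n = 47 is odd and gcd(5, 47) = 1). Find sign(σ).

-1

Start at x=7: 7 → 35 → 34 → 29 → 4 → 20 → 6 → … (one orbit).
Cycle lengths of π_5 on ℤ/47ℤ: [46, 1]; 2 cycles in total.
2 cycles on 47: each ℓ→(−1)^(ℓ−1), product (−1)^45 = -1.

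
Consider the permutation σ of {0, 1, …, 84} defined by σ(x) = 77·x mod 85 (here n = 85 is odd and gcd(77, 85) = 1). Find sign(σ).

Orbit of 77 under x↦77x: [77, 64, 83, 16, 42, 4, 53]… (length divides ord_85(77)).
The orbit structure of x ↦ 77x mod 85: 12 orbits of sizes [8, 8, 8, 8, 8, 8, 8, 8, 8, 8, 4, 1].
85 − 12 = 73 transpositions; sign(π) = (−1)^73 = -1.

-1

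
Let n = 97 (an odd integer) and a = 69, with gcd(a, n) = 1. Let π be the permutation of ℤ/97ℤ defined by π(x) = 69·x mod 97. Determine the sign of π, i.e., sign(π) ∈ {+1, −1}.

Orbit of 47 under x↦69x: [47, 42, 85, 45, 1, 69, 8]… (length divides ord_97(69)).
π_69 has 4 disjoint cycles with lengths [32, 32, 32, 1] on {0,…,96}.
sign(π) = (−1)^{n − #cycles} = (−1)^{97−4} = (−1)^93 = -1.

-1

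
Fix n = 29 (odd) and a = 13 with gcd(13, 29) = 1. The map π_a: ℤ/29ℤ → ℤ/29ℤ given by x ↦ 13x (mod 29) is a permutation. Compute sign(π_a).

+1

Start at x=24: 24 → 22 → 25 → 6 → 20 → 28 → 16 → … (one orbit).
Cycle type of π: 14×2 + 1; total 3 cycles.
29 − 3 = 26 transpositions; sign(π) = (−1)^26 = +1.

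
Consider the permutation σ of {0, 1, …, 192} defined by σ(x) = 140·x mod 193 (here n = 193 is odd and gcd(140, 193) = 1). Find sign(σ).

Start at x=6: 6 → 68 → 63 → 135 → 179 → 163 → 46 → … (one orbit).
Decompose π into cycles: lengths [192, 1] (2 cycles, including the fixed point 0).
Σ(ℓ_i−1) = 193−2 = 191; sign = (−1)^191 = -1.

-1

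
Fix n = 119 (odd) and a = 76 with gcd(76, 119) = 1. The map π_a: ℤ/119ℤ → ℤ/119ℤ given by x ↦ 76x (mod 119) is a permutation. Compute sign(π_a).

-1

Start at x=1: 1 → 76 → 64 → 104 → 50 → 111 → 106 → … (one orbit).
18 cycles of lengths [8, 8, 8, 8, 8, 8, 8, 8, 8, 8, 8, 8, 8, 8, 2, 2, 2, 1].
sign(π) = (−1)^{n − #cycles} = (−1)^{119−18} = (−1)^101 = -1.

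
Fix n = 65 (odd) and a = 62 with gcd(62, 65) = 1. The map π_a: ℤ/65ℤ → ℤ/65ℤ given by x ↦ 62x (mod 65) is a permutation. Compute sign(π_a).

Orbit of 62 under x↦62x: [62, 9, 38, 16, 17, 14, 23]… (length divides ord_65(62)).
Cycle lengths of π_62 on ℤ/65ℤ: [12, 12, 12, 12, 6, 6, 4, 1]; 8 cycles in total.
With 8 cycles on 65 points, sign = (−1)^{65−8} = -1.
Via Zolotarev, sign(π_{62}) = (62|65) = -1.

-1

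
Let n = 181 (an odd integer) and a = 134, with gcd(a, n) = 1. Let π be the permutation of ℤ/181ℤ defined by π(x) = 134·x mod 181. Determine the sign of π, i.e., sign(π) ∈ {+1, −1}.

Start at x=78: 78 → 135 → 171 → 108 → 173 → 14 → 66 → … (one orbit).
The orbit structure of x ↦ 134x mod 181: 2 orbits of sizes [180, 1].
sign(π) = (−1)^{n − #cycles} = (−1)^{181−2} = (−1)^179 = -1.
Zolotarev: (134|181) = -1, matching the cycle-count sign.

-1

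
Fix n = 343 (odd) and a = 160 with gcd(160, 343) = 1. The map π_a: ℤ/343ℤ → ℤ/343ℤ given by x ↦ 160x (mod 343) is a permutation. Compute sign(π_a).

Start at x=43: 43 → 20 → 113 → 244 → 281 → 27 → 204 → … (one orbit).
10 cycles of lengths [98, 98, 98, 14, 14, 14, 2, 2, 2, 1].
n − c = 343 − 10 = 333; sign = (−1)^333 = -1.
The Jacobi symbol (160|343) = -1 (Zolotarev) agrees.

-1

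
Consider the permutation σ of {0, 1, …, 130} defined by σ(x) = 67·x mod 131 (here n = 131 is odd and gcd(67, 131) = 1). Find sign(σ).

Start at x=102: 102 → 22 → 33 → 115 → 107 → 95 → 77 → … (one orbit).
π_67 has 2 disjoint cycles with lengths [130, 1] on {0,…,130}.
sign(π) = (−1)^{n − #cycles} = (−1)^{131−2} = (−1)^129 = -1.

-1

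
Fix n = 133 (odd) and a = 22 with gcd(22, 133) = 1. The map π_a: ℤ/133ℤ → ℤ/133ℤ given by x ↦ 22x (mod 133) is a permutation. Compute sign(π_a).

Start at x=1: 1 → 22 → 85 → 8 → 43 → 15 → 64 → … (one orbit).
The orbit structure of x ↦ 22x mod 133: 14 orbits of sizes [18, 18, 18, 18, 18, 18, 18, 1, 1, 1, 1, 1, 1, 1].
n − c = 133 − 14 = 119; sign = (−1)^119 = -1.
(22|133)_J = -1 (Zolotarev's lemma cross-check).

-1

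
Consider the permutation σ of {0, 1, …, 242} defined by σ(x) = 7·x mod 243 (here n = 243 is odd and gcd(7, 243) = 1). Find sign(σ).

+1

Trace 91: π^k(91) = [91, 151, 85, 109, 34, 238, 208] for k=0..6.
Cycle type of π: 81×2 + 27×2 + 9×2 + 3×2 + 1×3; total 11 cycles.
11 cycles on 243: each ℓ→(−1)^(ℓ−1), product (−1)^232 = +1.
Via Zolotarev, sign(π_{7}) = (7|243) = +1.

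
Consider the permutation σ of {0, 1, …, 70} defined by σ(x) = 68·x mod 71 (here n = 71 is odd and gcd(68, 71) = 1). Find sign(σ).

-1

Start at x=45: 45 → 7 → 50 → 63 → 24 → 70 → 3 → … (one orbit).
Cycle lengths of π_68 on ℤ/71ℤ: [70, 1]; 2 cycles in total.
Σ(ℓ_i−1) = 71−2 = 69; sign = (−1)^69 = -1.
Check: (68/71) = -1 by Zolotarev.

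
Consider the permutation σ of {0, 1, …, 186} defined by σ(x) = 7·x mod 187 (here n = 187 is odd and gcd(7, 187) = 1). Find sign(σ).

Start at x=111: 111 → 29 → 16 → 112 → 36 → 65 → 81 → … (one orbit).
Decompose π into cycles: lengths [80, 80, 16, 10, 1] (5 cycles, including the fixed point 0).
187 − 5 = 182 transpositions; sign(π) = (−1)^182 = +1.

+1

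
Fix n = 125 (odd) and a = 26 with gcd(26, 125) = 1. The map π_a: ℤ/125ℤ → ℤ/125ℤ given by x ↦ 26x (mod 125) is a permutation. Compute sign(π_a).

Start at x=1: 1 → 26 → 51 → 76 → 101 → 1 (one orbit).
The orbit structure of x ↦ 26x mod 125: 45 orbits of sizes [5, 5, 5, 5, 5, 5, 5, 5, 5, 5, 5, 5, 5, 5, 5, 5, 5, 5, 5, 5, 1, 1, 1, 1, 1, 1, 1, 1, 1, 1, 1, 1, 1, 1, 1, 1, 1, 1, 1, 1, 1, 1, 1, 1, 1].
45 cycles on 125: each ℓ→(−1)^(ℓ−1), product (−1)^80 = +1.

+1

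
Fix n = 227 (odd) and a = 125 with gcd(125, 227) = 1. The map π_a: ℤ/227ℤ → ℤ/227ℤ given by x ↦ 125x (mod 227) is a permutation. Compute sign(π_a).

Start at x=33: 33 → 39 → 108 → 107 → 209 → 20 → 3 → … (one orbit).
Decompose π into cycles: lengths [226, 1] (2 cycles, including the fixed point 0).
sign(π) = (−1)^{n − #cycles} = (−1)^{227−2} = (−1)^225 = -1.
Zolotarev: (125|227) = -1, matching the cycle-count sign.

-1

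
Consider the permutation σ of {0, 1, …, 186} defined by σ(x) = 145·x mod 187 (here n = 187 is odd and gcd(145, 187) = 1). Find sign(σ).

-1

Trace 115: π^k(115) = [115, 32, 152, 161, 157, 138, 1] for k=0..6.
8 cycles of lengths [40, 40, 40, 40, 10, 8, 8, 1].
n − c = 187 − 8 = 179; sign = (−1)^179 = -1.
The Jacobi symbol (145|187) = -1 (Zolotarev) agrees.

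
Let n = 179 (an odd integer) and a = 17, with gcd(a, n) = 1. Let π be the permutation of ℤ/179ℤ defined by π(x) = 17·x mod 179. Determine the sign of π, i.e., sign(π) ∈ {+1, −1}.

Start at x=147: 147 → 172 → 60 → 125 → 156 → 146 → 155 → … (one orbit).
The orbit structure of x ↦ 17x mod 179: 3 orbits of sizes [89, 89, 1].
179 − 3 = 176 transpositions; sign(π) = (−1)^176 = +1.

+1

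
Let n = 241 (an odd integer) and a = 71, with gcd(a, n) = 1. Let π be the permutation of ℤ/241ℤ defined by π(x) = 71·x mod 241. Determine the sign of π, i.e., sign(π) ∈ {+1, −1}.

Start at x=57: 57 → 191 → 65 → 36 → 146 → 3 → 213 → … (one orbit).
Cycle lengths of π_71 on ℤ/241ℤ: [240, 1]; 2 cycles in total.
With 2 cycles on 241 points, sign = (−1)^{241−2} = -1.
(71|241)_J = -1 (Zolotarev's lemma cross-check).

-1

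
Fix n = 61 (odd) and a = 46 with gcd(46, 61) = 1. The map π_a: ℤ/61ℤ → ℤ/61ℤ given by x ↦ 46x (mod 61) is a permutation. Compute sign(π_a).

Orbit of 3 under x↦46x: [3, 16, 4, 1, 46, 42, 41]… (length divides ord_61(46)).
3 cycles of lengths [30, 30, 1].
61 − 3 = 58 transpositions; sign(π) = (−1)^58 = +1.
(46|61)_J = +1 (Zolotarev's lemma cross-check).

+1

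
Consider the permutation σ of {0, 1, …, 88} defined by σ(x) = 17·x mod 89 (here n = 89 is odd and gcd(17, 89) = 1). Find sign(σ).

+1

Start at x=11: 11 → 9 → 64 → 20 → 73 → 84 → 4 → … (one orbit).
Decompose π into cycles: lengths [44, 44, 1] (3 cycles, including the fixed point 0).
With 3 cycles on 89 points, sign = (−1)^{89−3} = +1.
Check: (17/89) = +1 by Zolotarev.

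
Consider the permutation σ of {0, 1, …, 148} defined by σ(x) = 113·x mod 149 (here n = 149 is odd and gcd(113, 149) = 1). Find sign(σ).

Start at x=113: 113 → 104 → 130 → 88 → 110 → 63 → 116 → … (one orbit).
Decompose π into cycles: lengths [74, 74, 1] (3 cycles, including the fixed point 0).
sign(π) = (−1)^{n − #cycles} = (−1)^{149−3} = (−1)^146 = +1.

+1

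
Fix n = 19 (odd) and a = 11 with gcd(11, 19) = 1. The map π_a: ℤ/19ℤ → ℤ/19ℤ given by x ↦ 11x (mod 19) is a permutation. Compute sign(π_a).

Start at x=7: 7 → 1 → 11 → 7 (one orbit).
7 cycles of lengths [3, 3, 3, 3, 3, 3, 1].
sign(π) = (−1)^{n − #cycles} = (−1)^{19−7} = (−1)^12 = +1.
(11|19)_J = +1 (Zolotarev's lemma cross-check).

+1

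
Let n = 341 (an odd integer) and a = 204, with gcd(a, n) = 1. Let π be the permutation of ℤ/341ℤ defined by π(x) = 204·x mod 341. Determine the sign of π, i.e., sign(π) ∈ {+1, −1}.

Start at x=128: 128 → 196 → 87 → 16 → 195 → 224 → 2 → … (one orbit).
Cycle type of π: 30×10 + 15×2 + 10 + 1; total 14 cycles.
14 cycles on 341: each ℓ→(−1)^(ℓ−1), product (−1)^327 = -1.

-1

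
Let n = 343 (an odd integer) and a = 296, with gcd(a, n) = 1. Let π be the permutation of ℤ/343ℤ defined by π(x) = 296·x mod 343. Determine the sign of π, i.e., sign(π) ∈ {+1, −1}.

+1

Trace 128: π^k(128) = [128, 158, 120, 191, 284, 29, 9] for k=0..6.
The orbit structure of x ↦ 296x mod 343: 7 orbits of sizes [147, 147, 21, 21, 3, 3, 1].
Σ(ℓ_i−1) = 343−7 = 336; sign = (−1)^336 = +1.
Zolotarev: (296|343) = +1, matching the cycle-count sign.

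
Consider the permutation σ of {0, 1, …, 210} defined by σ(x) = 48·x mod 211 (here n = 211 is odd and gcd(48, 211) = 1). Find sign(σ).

Trace 28: π^k(28) = [28, 78, 157, 151, 74, 176, 8] for k=0..6.
2 cycles of lengths [210, 1].
Σ(ℓ_i−1) = 211−2 = 209; sign = (−1)^209 = -1.

-1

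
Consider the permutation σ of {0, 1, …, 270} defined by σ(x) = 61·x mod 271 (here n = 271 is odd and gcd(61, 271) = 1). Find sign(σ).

Start at x=37: 37 → 89 → 9 → 7 → 156 → 31 → 265 → … (one orbit).
The orbit structure of x ↦ 61x mod 271: 3 orbits of sizes [135, 135, 1].
Σ(ℓ_i−1) = 271−3 = 268; sign = (−1)^268 = +1.
Zolotarev: (61|271) = +1, matching the cycle-count sign.

+1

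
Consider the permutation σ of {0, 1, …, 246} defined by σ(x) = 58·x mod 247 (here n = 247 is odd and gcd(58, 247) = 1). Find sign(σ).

Trace 58: π^k(58) = [58, 153, 229, 191, 210, 77, 20] for k=0..6.
Decompose π into cycles: lengths [12, 12, 12, 12, 12, 12, 12, 12, 12, 12, 12, 12, 12, 12, 12, 12, 12, 12, 12, 1, 1, 1, 1, 1, 1, 1, 1, 1, 1, 1, 1, 1, 1, 1, 1, 1, 1, 1] (38 cycles, including the fixed point 0).
n − c = 247 − 38 = 209; sign = (−1)^209 = -1.
Via Zolotarev, sign(π_{58}) = (58|247) = -1.

-1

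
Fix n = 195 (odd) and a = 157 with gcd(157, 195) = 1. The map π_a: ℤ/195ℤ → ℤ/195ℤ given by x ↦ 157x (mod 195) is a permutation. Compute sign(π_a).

-1

Start at x=118: 118 → 1 → 157 → 79 → 118 (one orbit).
The orbit structure of x ↦ 157x mod 195: 78 orbits of sizes [4, 4, 4, 4, 4, 4, 4, 4, 4, 4, 4, 4, 4, 4, 4, 4, 4, 4, 4, 4, 4, 4, 4, 4, 4, 4, 4, 4, 4, 4, 4, 4, 4, 4, 4, 4, 4, 4, 4, 1, 1, 1, 1, 1, 1, 1, 1, 1, 1, 1, 1, 1, 1, 1, 1, 1, 1, 1, 1, 1, 1, 1, 1, 1, 1, 1, 1, 1, 1, 1, 1, 1, 1, 1, 1, 1, 1, 1].
78 cycles on 195: each ℓ→(−1)^(ℓ−1), product (−1)^117 = -1.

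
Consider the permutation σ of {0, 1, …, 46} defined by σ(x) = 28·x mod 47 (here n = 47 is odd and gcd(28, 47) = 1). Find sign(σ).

Trace 14: π^k(14) = [14, 16, 25, 42, 1, 28, 32] for k=0..6.
Decompose π into cycles: lengths [23, 23, 1] (3 cycles, including the fixed point 0).
47 − 3 = 44 transpositions; sign(π) = (−1)^44 = +1.

+1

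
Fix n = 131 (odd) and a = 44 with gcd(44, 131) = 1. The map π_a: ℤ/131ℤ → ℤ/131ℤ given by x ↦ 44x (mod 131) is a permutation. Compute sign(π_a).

+1

Start at x=60: 60 → 20 → 94 → 75 → 25 → 52 → 61 → … (one orbit).
Decompose π into cycles: lengths [65, 65, 1] (3 cycles, including the fixed point 0).
n − c = 131 − 3 = 128; sign = (−1)^128 = +1.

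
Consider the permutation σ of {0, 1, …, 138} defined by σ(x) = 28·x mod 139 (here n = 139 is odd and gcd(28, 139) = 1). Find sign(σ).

Start at x=4: 4 → 112 → 78 → 99 → 131 → 54 → 122 → … (one orbit).
Decompose π into cycles: lengths [69, 69, 1] (3 cycles, including the fixed point 0).
Σ(ℓ_i−1) = 139−3 = 136; sign = (−1)^136 = +1.
(28|139)_J = +1 (Zolotarev's lemma cross-check).

+1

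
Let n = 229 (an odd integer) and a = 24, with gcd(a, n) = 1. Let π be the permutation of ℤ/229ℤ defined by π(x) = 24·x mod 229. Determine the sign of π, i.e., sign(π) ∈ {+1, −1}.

Start at x=19: 19 → 227 → 181 → 222 → 61 → 90 → 99 → … (one orbit).
Cycle type of π: 228 + 1; total 2 cycles.
229 − 2 = 227 transpositions; sign(π) = (−1)^227 = -1.
Zolotarev: (24|229) = -1, matching the cycle-count sign.

-1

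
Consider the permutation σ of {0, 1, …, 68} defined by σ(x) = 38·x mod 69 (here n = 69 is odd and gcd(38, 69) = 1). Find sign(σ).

+1

Start at x=25: 25 → 53 → 13 → 11 → 4 → 14 → 49 → … (one orbit).
The orbit structure of x ↦ 38x mod 69: 5 orbits of sizes [22, 22, 22, 2, 1].
n − c = 69 − 5 = 64; sign = (−1)^64 = +1.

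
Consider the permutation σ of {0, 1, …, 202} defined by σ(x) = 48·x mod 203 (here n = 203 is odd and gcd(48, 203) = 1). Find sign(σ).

Trace 120: π^k(120) = [120, 76, 197, 118, 183, 55, 1] for k=0..6.
The orbit structure of x ↦ 48x mod 203: 11 orbits of sizes [28, 28, 28, 28, 28, 28, 28, 2, 2, 2, 1].
203 − 11 = 192 transpositions; sign(π) = (−1)^192 = +1.
Via Zolotarev, sign(π_{48}) = (48|203) = +1.

+1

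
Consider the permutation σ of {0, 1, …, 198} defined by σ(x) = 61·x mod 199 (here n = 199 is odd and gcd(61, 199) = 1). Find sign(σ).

+1

Start at x=63: 63 → 62 → 1 → 61 → 139 → 121 → 18 → … (one orbit).
π_61 has 19 disjoint cycles with lengths [11, 11, 11, 11, 11, 11, 11, 11, 11, 11, 11, 11, 11, 11, 11, 11, 11, 11, 1] on {0,…,198}.
n − c = 199 − 19 = 180; sign = (−1)^180 = +1.
(61|199)_J = +1 (Zolotarev's lemma cross-check).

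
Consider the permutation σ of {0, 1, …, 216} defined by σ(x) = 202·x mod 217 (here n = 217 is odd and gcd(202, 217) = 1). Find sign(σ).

Start at x=125: 125 → 78 → 132 → 190 → 188 → 1 → 202 → … (one orbit).
Cycle type of π: 10×18 + 5×6 + 2×3 + 1; total 28 cycles.
28 cycles on 217: each ℓ→(−1)^(ℓ−1), product (−1)^189 = -1.
Zolotarev: (202|217) = -1, matching the cycle-count sign.

-1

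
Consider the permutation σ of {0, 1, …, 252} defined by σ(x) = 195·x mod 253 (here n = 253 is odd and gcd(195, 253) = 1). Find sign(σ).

Trace 210: π^k(210) = [210, 217, 64, 83, 246, 153, 234] for k=0..6.
5 cycles of lengths [110, 110, 22, 10, 1].
5 cycles on 253: each ℓ→(−1)^(ℓ−1), product (−1)^248 = +1.

+1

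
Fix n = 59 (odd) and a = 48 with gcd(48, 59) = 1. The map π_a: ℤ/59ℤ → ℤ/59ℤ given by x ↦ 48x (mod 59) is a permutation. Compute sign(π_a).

Trace 57: π^k(57) = [57, 22, 53, 7, 41, 21, 5] for k=0..6.
The orbit structure of x ↦ 48x mod 59: 3 orbits of sizes [29, 29, 1].
59 − 3 = 56 transpositions; sign(π) = (−1)^56 = +1.

+1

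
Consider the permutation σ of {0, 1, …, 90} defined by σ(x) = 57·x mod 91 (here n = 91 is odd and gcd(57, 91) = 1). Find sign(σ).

Orbit of 57 under x↦57x: [57, 64, 8, 1]… (length divides ord_91(57)).
Cycle lengths of π_57 on ℤ/91ℤ: [4, 4, 4, 4, 4, 4, 4, 4, 4, 4, 4, 4, 4, 4, 4, 4, 4, 4, 4, 4, 4, 1, 1, 1, 1, 1, 1, 1]; 28 cycles in total.
With 28 cycles on 91 points, sign = (−1)^{91−28} = -1.

-1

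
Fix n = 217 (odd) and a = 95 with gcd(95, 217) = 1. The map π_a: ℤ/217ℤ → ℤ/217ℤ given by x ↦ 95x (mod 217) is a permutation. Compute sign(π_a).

Start at x=163: 163 → 78 → 32 → 2 → 190 → 39 → 16 → … (one orbit).
Decompose π into cycles: lengths [15, 15, 15, 15, 15, 15, 15, 15, 15, 15, 15, 15, 5, 5, 5, 5, 5, 5, 3, 3, 1] (21 cycles, including the fixed point 0).
Σ(ℓ_i−1) = 217−21 = 196; sign = (−1)^196 = +1.

+1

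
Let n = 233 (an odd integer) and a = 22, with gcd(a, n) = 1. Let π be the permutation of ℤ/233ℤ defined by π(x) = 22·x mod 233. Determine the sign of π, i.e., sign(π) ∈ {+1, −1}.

-1

Trace 167: π^k(167) = [167, 179, 210, 193, 52, 212, 4] for k=0..6.
Decompose π into cycles: lengths [232, 1] (2 cycles, including the fixed point 0).
With 2 cycles on 233 points, sign = (−1)^{233−2} = -1.
Check: (22/233) = -1 by Zolotarev.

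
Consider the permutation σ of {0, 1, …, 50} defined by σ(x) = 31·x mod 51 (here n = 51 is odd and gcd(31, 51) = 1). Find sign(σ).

-1

Orbit of 49 under x↦31x: [49, 40, 16, 37, 25, 10, 4]… (length divides ord_51(31)).
Cycle type of π: 16×3 + 1×3; total 6 cycles.
51 − 6 = 45 transpositions; sign(π) = (−1)^45 = -1.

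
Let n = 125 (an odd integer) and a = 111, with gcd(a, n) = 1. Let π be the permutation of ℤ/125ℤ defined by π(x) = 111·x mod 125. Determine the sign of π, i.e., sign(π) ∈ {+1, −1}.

Trace 101: π^k(101) = [101, 86, 46, 106, 16, 26, 11] for k=0..6.
Cycle lengths of π_111 on ℤ/125ℤ: [25, 25, 25, 25, 5, 5, 5, 5, 1, 1, 1, 1, 1]; 13 cycles in total.
13 cycles on 125: each ℓ→(−1)^(ℓ−1), product (−1)^112 = +1.
Via Zolotarev, sign(π_{111}) = (111|125) = +1.

+1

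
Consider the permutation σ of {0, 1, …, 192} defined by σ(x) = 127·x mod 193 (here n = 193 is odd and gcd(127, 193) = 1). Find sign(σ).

Trace 104: π^k(104) = [104, 84, 53, 169, 40, 62, 154] for k=0..6.
Cycle lengths of π_127 on ℤ/193ℤ: [192, 1]; 2 cycles in total.
n − c = 193 − 2 = 191; sign = (−1)^191 = -1.

-1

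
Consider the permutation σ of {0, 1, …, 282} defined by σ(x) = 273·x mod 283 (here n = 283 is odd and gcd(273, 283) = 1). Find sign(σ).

-1

Trace 159: π^k(159) = [159, 108, 52, 46, 106, 72, 129] for k=0..6.
Cycle lengths of π_273 on ℤ/283ℤ: [282, 1]; 2 cycles in total.
Σ(ℓ_i−1) = 283−2 = 281; sign = (−1)^281 = -1.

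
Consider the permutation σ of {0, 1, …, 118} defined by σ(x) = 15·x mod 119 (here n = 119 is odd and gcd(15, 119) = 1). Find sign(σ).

+1

Trace 50: π^k(50) = [50, 36, 64, 8, 1, 15, 106] for k=0..6.
21 cycles of lengths [8, 8, 8, 8, 8, 8, 8, 8, 8, 8, 8, 8, 8, 8, 1, 1, 1, 1, 1, 1, 1].
n − c = 119 − 21 = 98; sign = (−1)^98 = +1.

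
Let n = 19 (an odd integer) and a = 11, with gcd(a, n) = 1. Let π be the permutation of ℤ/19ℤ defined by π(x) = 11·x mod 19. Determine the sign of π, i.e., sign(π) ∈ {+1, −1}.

Orbit of 7 under x↦11x: [7, 1, 11]… (length divides ord_19(11)).
Decompose π into cycles: lengths [3, 3, 3, 3, 3, 3, 1] (7 cycles, including the fixed point 0).
With 7 cycles on 19 points, sign = (−1)^{19−7} = +1.
The Jacobi symbol (11|19) = +1 (Zolotarev) agrees.

+1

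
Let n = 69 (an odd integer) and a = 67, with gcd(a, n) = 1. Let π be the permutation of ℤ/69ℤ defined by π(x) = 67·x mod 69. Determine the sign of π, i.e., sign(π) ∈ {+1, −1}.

Orbit of 43 under x↦67x: [43, 52, 34, 1, 67, 4, 61]… (length divides ord_69(67)).
Cycle type of π: 22×3 + 1×3; total 6 cycles.
6 cycles on 69: each ℓ→(−1)^(ℓ−1), product (−1)^63 = -1.
The Jacobi symbol (67|69) = -1 (Zolotarev) agrees.

-1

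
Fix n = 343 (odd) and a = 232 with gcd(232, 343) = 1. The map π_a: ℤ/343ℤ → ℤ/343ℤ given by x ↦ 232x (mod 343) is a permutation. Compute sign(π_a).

+1

Orbit of 43 under x↦232x: [43, 29, 211, 246, 134, 218, 155]… (length divides ord_343(232)).
π_232 has 19 disjoint cycles with lengths [49, 49, 49, 49, 49, 49, 7, 7, 7, 7, 7, 7, 1, 1, 1, 1, 1, 1, 1] on {0,…,342}.
Σ(ℓ_i−1) = 343−19 = 324; sign = (−1)^324 = +1.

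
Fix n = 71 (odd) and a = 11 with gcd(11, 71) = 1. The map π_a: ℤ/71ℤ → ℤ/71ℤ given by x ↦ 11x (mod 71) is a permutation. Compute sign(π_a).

-1

Start at x=42: 42 → 36 → 41 → 25 → 62 → 43 → 47 → … (one orbit).
The orbit structure of x ↦ 11x mod 71: 2 orbits of sizes [70, 1].
n − c = 71 − 2 = 69; sign = (−1)^69 = -1.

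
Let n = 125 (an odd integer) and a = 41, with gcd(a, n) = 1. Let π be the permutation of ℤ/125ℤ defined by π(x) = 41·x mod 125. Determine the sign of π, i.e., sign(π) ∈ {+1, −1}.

Start at x=86: 86 → 26 → 66 → 81 → 71 → 36 → 101 → … (one orbit).
Cycle lengths of π_41 on ℤ/125ℤ: [25, 25, 25, 25, 5, 5, 5, 5, 1, 1, 1, 1, 1]; 13 cycles in total.
sign(π) = (−1)^{n − #cycles} = (−1)^{125−13} = (−1)^112 = +1.
(41|125)_J = +1 (Zolotarev's lemma cross-check).

+1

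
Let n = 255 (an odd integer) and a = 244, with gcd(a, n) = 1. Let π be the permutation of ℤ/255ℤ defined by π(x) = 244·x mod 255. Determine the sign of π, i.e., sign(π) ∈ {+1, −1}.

Trace 151: π^k(151) = [151, 124, 166, 214, 196, 139, 1] for k=0..6.
Decompose π into cycles: lengths [16, 16, 16, 16, 16, 16, 16, 16, 16, 16, 16, 16, 16, 16, 16, 2, 2, 2, 2, 2, 2, 1, 1, 1] (24 cycles, including the fixed point 0).
With 24 cycles on 255 points, sign = (−1)^{255−24} = -1.
The Jacobi symbol (244|255) = -1 (Zolotarev) agrees.

-1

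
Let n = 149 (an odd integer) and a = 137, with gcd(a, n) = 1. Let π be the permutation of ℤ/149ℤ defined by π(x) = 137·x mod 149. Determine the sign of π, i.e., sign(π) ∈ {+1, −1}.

Orbit of 41 under x↦137x: [41, 104, 93, 76, 131, 67, 90]… (length divides ord_149(137)).
Cycle lengths of π_137 on ℤ/149ℤ: [148, 1]; 2 cycles in total.
2 cycles on 149: each ℓ→(−1)^(ℓ−1), product (−1)^147 = -1.
Zolotarev: (137|149) = -1, matching the cycle-count sign.

-1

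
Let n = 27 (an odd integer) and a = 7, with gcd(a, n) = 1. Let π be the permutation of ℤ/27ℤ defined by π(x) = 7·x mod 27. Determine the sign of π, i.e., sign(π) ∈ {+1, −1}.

Trace 1: π^k(1) = [1, 7, 22, 19, 25, 13, 10] for k=0..6.
Cycle type of π: 9×2 + 3×2 + 1×3; total 7 cycles.
sign(π) = (−1)^{n − #cycles} = (−1)^{27−7} = (−1)^20 = +1.
Via Zolotarev, sign(π_{7}) = (7|27) = +1.

+1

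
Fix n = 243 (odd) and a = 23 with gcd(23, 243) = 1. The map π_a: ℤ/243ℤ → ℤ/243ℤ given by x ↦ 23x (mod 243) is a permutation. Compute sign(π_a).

Orbit of 22 under x↦23x: [22, 20, 217, 131, 97, 44, 40]… (length divides ord_243(23)).
π_23 has 6 disjoint cycles with lengths [162, 54, 18, 6, 2, 1] on {0,…,242}.
With 6 cycles on 243 points, sign = (−1)^{243−6} = -1.
(23|243)_J = -1 (Zolotarev's lemma cross-check).

-1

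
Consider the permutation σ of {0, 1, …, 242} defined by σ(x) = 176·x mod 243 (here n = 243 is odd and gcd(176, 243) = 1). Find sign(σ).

Start at x=38: 38 → 127 → 239 → 25 → 26 → 202 → 74 → … (one orbit).
6 cycles of lengths [162, 54, 18, 6, 2, 1].
243 − 6 = 237 transpositions; sign(π) = (−1)^237 = -1.
Zolotarev: (176|243) = -1, matching the cycle-count sign.

-1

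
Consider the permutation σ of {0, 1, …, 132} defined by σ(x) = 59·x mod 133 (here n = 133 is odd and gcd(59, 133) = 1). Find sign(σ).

Trace 23: π^k(23) = [23, 27, 130, 89, 64, 52, 9] for k=0..6.
Cycle type of π: 18×7 + 6 + 1; total 9 cycles.
sign(π) = (−1)^{n − #cycles} = (−1)^{133−9} = (−1)^124 = +1.
(59|133)_J = +1 (Zolotarev's lemma cross-check).

+1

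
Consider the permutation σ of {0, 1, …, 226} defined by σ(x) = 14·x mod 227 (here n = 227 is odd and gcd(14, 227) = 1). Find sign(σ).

Trace 157: π^k(157) = [157, 155, 127, 189, 149, 43, 148] for k=0..6.
Cycle type of π: 226 + 1; total 2 cycles.
Σ(ℓ_i−1) = 227−2 = 225; sign = (−1)^225 = -1.
(14|227)_J = -1 (Zolotarev's lemma cross-check).

-1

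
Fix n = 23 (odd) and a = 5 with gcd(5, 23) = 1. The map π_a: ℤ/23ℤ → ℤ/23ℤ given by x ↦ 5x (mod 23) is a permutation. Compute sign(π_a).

-1

Start at x=9: 9 → 22 → 18 → 21 → 13 → 19 → 3 → … (one orbit).
Cycle lengths of π_5 on ℤ/23ℤ: [22, 1]; 2 cycles in total.
Σ(ℓ_i−1) = 23−2 = 21; sign = (−1)^21 = -1.
Zolotarev: (5|23) = -1, matching the cycle-count sign.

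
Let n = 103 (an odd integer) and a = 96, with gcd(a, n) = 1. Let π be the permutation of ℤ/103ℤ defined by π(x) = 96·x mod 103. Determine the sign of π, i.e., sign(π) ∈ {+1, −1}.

Trace 67: π^k(67) = [67, 46, 90, 91, 84, 30, 99] for k=0..6.
2 cycles of lengths [102, 1].
n − c = 103 − 2 = 101; sign = (−1)^101 = -1.

-1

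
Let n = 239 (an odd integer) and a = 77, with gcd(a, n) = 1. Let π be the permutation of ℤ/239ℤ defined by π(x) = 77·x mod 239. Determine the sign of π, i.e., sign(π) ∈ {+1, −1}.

Trace 223: π^k(223) = [223, 202, 19, 29, 82, 100, 52] for k=0..6.
π_77 has 2 disjoint cycles with lengths [238, 1] on {0,…,238}.
sign(π) = (−1)^{n − #cycles} = (−1)^{239−2} = (−1)^237 = -1.

-1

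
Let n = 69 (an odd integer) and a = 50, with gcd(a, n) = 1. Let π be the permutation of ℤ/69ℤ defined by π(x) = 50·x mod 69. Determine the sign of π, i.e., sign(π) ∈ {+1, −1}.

Orbit of 35 under x↦50x: [35, 25, 8, 55, 59, 52, 47]… (length divides ord_69(50)).
Decompose π into cycles: lengths [22, 22, 11, 11, 2, 1] (6 cycles, including the fixed point 0).
sign(π) = (−1)^{n − #cycles} = (−1)^{69−6} = (−1)^63 = -1.

-1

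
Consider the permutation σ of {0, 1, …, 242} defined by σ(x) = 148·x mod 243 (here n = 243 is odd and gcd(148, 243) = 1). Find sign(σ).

Orbit of 220 under x↦148x: [220, 241, 190, 175, 142, 118, 211]… (length divides ord_243(148)).
Decompose π into cycles: lengths [81, 81, 27, 27, 9, 9, 3, 3, 1, 1, 1] (11 cycles, including the fixed point 0).
243 − 11 = 232 transpositions; sign(π) = (−1)^232 = +1.
Check: (148/243) = +1 by Zolotarev.

+1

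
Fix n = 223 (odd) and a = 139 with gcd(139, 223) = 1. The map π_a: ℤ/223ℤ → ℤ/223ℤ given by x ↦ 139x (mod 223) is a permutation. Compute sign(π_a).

+1

Start at x=116: 116 → 68 → 86 → 135 → 33 → 127 → 36 → … (one orbit).
Decompose π into cycles: lengths [111, 111, 1] (3 cycles, including the fixed point 0).
n − c = 223 − 3 = 220; sign = (−1)^220 = +1.
Via Zolotarev, sign(π_{139}) = (139|223) = +1.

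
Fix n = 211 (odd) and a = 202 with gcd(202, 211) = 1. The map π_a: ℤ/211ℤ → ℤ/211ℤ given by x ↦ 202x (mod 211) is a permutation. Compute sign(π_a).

Start at x=163: 163 → 10 → 121 → 177 → 95 → 200 → 99 → … (one orbit).
Decompose π into cycles: lengths [210, 1] (2 cycles, including the fixed point 0).
n − c = 211 − 2 = 209; sign = (−1)^209 = -1.
The Jacobi symbol (202|211) = -1 (Zolotarev) agrees.

-1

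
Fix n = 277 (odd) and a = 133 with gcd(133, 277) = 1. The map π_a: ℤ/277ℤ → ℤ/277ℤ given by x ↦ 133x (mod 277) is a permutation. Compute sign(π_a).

+1

Trace 121: π^k(121) = [121, 27, 267, 55, 113, 71, 25] for k=0..6.
Cycle lengths of π_133 on ℤ/277ℤ: [138, 138, 1]; 3 cycles in total.
Σ(ℓ_i−1) = 277−3 = 274; sign = (−1)^274 = +1.
Via Zolotarev, sign(π_{133}) = (133|277) = +1.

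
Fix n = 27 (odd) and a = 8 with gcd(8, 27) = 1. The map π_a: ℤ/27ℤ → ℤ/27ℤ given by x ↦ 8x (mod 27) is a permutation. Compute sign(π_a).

-1

Trace 19: π^k(19) = [19, 17, 1, 8, 10, 26] for k=0..5.
Cycle type of π: 6×3 + 2×4 + 1; total 8 cycles.
n − c = 27 − 8 = 19; sign = (−1)^19 = -1.
Check: (8/27) = -1 by Zolotarev.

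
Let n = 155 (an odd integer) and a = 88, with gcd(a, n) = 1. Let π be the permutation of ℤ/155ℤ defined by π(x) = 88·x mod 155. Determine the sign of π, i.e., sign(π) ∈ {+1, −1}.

+1

Trace 88: π^k(88) = [88, 149, 92, 36, 68, 94, 57] for k=0..6.
Decompose π into cycles: lengths [12, 12, 12, 12, 12, 12, 12, 12, 12, 12, 6, 6, 6, 6, 6, 4, 1] (17 cycles, including the fixed point 0).
sign(π) = (−1)^{n − #cycles} = (−1)^{155−17} = (−1)^138 = +1.
Via Zolotarev, sign(π_{88}) = (88|155) = +1.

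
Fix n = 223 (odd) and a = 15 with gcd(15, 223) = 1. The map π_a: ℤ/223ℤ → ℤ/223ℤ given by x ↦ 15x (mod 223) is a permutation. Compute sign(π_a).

+1

Orbit of 30 under x↦15x: [30, 4, 60, 8, 120, 16, 17]… (length divides ord_223(15)).
Cycle type of π: 37×6 + 1; total 7 cycles.
7 cycles on 223: each ℓ→(−1)^(ℓ−1), product (−1)^216 = +1.
Via Zolotarev, sign(π_{15}) = (15|223) = +1.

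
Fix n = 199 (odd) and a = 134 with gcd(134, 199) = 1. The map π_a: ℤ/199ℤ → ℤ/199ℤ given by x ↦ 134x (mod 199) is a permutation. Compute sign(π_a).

Orbit of 174 under x↦134x: [174, 33, 44, 125, 34, 178, 171]… (length divides ord_199(134)).
2 cycles of lengths [198, 1].
With 2 cycles on 199 points, sign = (−1)^{199−2} = -1.
Via Zolotarev, sign(π_{134}) = (134|199) = -1.

-1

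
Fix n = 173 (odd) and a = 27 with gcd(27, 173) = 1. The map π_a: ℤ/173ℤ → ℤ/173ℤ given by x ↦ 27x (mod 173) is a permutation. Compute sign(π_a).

Trace 93: π^k(93) = [93, 89, 154, 6, 162, 49, 112] for k=0..6.
Cycle type of π: 172 + 1; total 2 cycles.
With 2 cycles on 173 points, sign = (−1)^{173−2} = -1.
Via Zolotarev, sign(π_{27}) = (27|173) = -1.

-1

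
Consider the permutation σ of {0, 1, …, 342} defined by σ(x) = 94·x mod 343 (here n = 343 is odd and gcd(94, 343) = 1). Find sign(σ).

Start at x=269: 269 → 247 → 237 → 326 → 117 → 22 → 10 → … (one orbit).
Cycle type of π: 294 + 42 + 6 + 1; total 4 cycles.
n − c = 343 − 4 = 339; sign = (−1)^339 = -1.
Via Zolotarev, sign(π_{94}) = (94|343) = -1.

-1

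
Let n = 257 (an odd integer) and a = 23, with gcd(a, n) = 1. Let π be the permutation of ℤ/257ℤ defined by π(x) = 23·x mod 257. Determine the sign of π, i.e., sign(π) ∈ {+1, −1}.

+1

Trace 23: π^k(23) = [23, 15, 88, 225, 35, 34, 11] for k=0..6.
Cycle lengths of π_23 on ℤ/257ℤ: [64, 64, 64, 64, 1]; 5 cycles in total.
Σ(ℓ_i−1) = 257−5 = 252; sign = (−1)^252 = +1.
(23|257)_J = +1 (Zolotarev's lemma cross-check).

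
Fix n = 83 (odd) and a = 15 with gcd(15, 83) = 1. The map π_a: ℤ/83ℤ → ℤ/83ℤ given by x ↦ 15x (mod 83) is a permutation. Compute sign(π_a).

-1

Orbit of 29 under x↦15x: [29, 20, 51, 18, 21, 66, 77]… (length divides ord_83(15)).
π_15 has 2 disjoint cycles with lengths [82, 1] on {0,…,82}.
83 − 2 = 81 transpositions; sign(π) = (−1)^81 = -1.
Via Zolotarev, sign(π_{15}) = (15|83) = -1.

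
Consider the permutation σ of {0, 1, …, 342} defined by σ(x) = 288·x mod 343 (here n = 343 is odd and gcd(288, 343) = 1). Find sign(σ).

Trace 120: π^k(120) = [120, 260, 106, 1, 288, 281, 323] for k=0..6.
The orbit structure of x ↦ 288x mod 343: 19 orbits of sizes [49, 49, 49, 49, 49, 49, 7, 7, 7, 7, 7, 7, 1, 1, 1, 1, 1, 1, 1].
n − c = 343 − 19 = 324; sign = (−1)^324 = +1.
Check: (288/343) = +1 by Zolotarev.

+1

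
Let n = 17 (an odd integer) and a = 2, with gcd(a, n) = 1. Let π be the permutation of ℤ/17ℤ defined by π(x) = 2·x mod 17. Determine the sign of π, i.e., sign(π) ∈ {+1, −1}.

Orbit of 1 under x↦2x: [1, 2, 4, 8, 16, 15, 13]… (length divides ord_17(2)).
π_2 has 3 disjoint cycles with lengths [8, 8, 1] on {0,…,16}.
17 − 3 = 14 transpositions; sign(π) = (−1)^14 = +1.
Zolotarev: (2|17) = +1, matching the cycle-count sign.

+1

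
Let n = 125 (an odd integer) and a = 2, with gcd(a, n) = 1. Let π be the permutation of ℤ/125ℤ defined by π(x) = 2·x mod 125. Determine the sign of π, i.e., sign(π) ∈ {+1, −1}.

Trace 88: π^k(88) = [88, 51, 102, 79, 33, 66, 7] for k=0..6.
4 cycles of lengths [100, 20, 4, 1].
With 4 cycles on 125 points, sign = (−1)^{125−4} = -1.

-1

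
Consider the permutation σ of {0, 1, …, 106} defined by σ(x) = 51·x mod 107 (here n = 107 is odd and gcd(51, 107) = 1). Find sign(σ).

Orbit of 12 under x↦51x: [12, 77, 75, 80, 14, 72, 34]… (length divides ord_107(51)).
2 cycles of lengths [106, 1].
107 − 2 = 105 transpositions; sign(π) = (−1)^105 = -1.
Via Zolotarev, sign(π_{51}) = (51|107) = -1.

-1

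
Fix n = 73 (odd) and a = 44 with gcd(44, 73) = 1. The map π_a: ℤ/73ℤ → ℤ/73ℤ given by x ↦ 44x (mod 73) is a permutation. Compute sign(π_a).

-1

Trace 24: π^k(24) = [24, 34, 36, 51, 54, 40, 8] for k=0..6.
Decompose π into cycles: lengths [72, 1] (2 cycles, including the fixed point 0).
With 2 cycles on 73 points, sign = (−1)^{73−2} = -1.
Check: (44/73) = -1 by Zolotarev.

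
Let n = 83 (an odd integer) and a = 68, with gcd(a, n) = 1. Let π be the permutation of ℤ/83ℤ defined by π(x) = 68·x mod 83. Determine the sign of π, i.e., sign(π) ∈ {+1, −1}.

Trace 40: π^k(40) = [40, 64, 36, 41, 49, 12, 69] for k=0..6.
Cycle type of π: 41×2 + 1; total 3 cycles.
n − c = 83 − 3 = 80; sign = (−1)^80 = +1.
Via Zolotarev, sign(π_{68}) = (68|83) = +1.

+1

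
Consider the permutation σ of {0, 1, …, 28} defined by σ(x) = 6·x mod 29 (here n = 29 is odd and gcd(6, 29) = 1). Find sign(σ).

Orbit of 4 under x↦6x: [4, 24, 28, 23, 22, 16, 9]… (length divides ord_29(6)).
Cycle type of π: 14×2 + 1; total 3 cycles.
With 3 cycles on 29 points, sign = (−1)^{29−3} = +1.
(6|29)_J = +1 (Zolotarev's lemma cross-check).

+1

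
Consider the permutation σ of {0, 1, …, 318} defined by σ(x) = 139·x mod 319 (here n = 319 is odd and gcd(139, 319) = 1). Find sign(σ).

Orbit of 112 under x↦139x: [112, 256, 175, 81, 94, 306, 107]… (length divides ord_319(139)).
Cycle lengths of π_139 on ℤ/319ℤ: [70, 70, 70, 70, 10, 7, 7, 7, 7, 1]; 10 cycles in total.
n − c = 319 − 10 = 309; sign = (−1)^309 = -1.
(139|319)_J = -1 (Zolotarev's lemma cross-check).

-1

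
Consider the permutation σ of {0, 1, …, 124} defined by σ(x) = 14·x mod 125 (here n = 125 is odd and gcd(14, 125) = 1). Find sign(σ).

+1

Start at x=21: 21 → 44 → 116 → 124 → 111 → 54 → 6 → … (one orbit).
π_14 has 7 disjoint cycles with lengths [50, 50, 10, 10, 2, 2, 1] on {0,…,124}.
125 − 7 = 118 transpositions; sign(π) = (−1)^118 = +1.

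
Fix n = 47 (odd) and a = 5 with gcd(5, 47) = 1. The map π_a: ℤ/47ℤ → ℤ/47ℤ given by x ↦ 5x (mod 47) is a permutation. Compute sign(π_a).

Start at x=31: 31 → 14 → 23 → 21 → 11 → 8 → 40 → … (one orbit).
The orbit structure of x ↦ 5x mod 47: 2 orbits of sizes [46, 1].
n − c = 47 − 2 = 45; sign = (−1)^45 = -1.

-1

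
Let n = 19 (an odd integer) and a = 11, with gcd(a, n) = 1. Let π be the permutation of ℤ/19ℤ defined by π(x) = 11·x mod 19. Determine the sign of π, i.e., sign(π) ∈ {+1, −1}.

Trace 11: π^k(11) = [11, 7, 1] for k=0..2.
Cycle lengths of π_11 on ℤ/19ℤ: [3, 3, 3, 3, 3, 3, 1]; 7 cycles in total.
With 7 cycles on 19 points, sign = (−1)^{19−7} = +1.
(11|19)_J = +1 (Zolotarev's lemma cross-check).

+1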